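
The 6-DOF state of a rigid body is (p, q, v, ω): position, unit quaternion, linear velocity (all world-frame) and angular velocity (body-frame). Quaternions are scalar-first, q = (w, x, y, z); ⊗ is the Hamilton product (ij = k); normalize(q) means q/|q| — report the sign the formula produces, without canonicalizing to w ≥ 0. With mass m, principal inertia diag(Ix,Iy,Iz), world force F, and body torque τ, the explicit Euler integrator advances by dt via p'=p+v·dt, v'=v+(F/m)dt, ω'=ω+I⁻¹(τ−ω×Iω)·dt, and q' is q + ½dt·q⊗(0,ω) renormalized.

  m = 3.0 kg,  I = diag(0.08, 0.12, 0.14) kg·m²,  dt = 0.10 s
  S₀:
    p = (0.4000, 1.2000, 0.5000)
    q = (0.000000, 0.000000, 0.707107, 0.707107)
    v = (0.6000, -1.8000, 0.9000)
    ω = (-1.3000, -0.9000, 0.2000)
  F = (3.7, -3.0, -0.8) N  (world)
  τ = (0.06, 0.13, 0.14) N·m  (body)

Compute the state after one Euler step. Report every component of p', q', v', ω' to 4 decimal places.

p' = p + v·dt = (0.4600, 1.0200, 0.5900)
v' = v + a·dt = (0.7233, -1.9000, 0.8733)
gyro term ω×Iω = (-0.0036, 0.0156, 0.0468)
(τ − ω×Iω)/I = (0.7950, 0.9533, 0.6657)
ω' = ω + α·dt = (-1.2205, -0.8047, 0.2666)
2q̇ = q⊗(0,ω) = (0.4949749, 0.7778177, -0.9192391, 0.9192391)
q + ½dt·q⊗(0,ω), renormalized = (0.0247, 0.0388, 0.6591, 0.7507)

p' = (0.4600, 1.0200, 0.5900)
q' = (0.0247, 0.0388, 0.6591, 0.7507)
v' = (0.7233, -1.9000, 0.8733)
ω' = (-1.2205, -0.8047, 0.2666)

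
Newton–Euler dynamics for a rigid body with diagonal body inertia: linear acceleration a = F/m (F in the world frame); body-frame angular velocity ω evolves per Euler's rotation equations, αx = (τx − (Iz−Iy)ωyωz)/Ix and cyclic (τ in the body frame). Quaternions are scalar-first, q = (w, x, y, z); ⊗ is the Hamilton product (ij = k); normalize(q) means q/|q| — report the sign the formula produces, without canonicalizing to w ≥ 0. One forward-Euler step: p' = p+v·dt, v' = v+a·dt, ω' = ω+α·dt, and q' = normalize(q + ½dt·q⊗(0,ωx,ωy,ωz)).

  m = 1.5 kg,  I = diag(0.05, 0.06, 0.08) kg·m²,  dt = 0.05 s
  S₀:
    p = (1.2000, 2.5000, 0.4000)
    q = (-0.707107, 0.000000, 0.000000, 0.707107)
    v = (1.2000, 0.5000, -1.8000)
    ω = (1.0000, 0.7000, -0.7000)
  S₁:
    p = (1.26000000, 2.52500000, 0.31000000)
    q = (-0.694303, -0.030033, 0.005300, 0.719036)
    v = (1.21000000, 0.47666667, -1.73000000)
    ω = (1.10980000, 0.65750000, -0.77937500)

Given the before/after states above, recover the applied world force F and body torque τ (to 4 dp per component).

rate change Δω = (0.10980000, -0.04250000, -0.07937500)
precession coupling = (-0.0098, 0.0210, 0.0070)
τ = I·(Δω/dt) + ω₀×(Iω₀) = (0.1000, -0.0300, -0.1200)
Δv = v₁−v₀ = (0.01000000, -0.02333333, 0.07000000)
m·(v₁−v₀)/dt = (0.3000, -0.7000, 2.1000)

F = (0.3000, -0.7000, 2.1000)
τ = (0.1000, -0.0300, -0.1200)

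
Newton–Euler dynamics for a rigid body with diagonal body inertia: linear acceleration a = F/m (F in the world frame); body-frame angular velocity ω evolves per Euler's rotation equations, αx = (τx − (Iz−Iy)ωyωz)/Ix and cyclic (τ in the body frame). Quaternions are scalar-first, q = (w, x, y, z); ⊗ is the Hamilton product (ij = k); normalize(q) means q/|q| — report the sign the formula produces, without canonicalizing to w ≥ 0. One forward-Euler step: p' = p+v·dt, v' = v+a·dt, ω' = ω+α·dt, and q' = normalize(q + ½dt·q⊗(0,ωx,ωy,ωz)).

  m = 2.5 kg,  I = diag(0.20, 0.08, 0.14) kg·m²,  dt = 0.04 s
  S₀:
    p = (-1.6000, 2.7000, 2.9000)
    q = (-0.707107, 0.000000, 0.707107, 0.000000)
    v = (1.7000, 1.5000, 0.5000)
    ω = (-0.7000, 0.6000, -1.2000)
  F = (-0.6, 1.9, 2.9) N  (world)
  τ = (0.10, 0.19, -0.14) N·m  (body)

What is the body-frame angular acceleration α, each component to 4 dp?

α = (0.7160, 1.7450, -1.3600)

ω×(Iω) gyroscopic = (-0.0432, 0.0504, 0.0504)
α = I⁻¹(τ − ω×Iω) = (0.7160, 1.7450, -1.3600)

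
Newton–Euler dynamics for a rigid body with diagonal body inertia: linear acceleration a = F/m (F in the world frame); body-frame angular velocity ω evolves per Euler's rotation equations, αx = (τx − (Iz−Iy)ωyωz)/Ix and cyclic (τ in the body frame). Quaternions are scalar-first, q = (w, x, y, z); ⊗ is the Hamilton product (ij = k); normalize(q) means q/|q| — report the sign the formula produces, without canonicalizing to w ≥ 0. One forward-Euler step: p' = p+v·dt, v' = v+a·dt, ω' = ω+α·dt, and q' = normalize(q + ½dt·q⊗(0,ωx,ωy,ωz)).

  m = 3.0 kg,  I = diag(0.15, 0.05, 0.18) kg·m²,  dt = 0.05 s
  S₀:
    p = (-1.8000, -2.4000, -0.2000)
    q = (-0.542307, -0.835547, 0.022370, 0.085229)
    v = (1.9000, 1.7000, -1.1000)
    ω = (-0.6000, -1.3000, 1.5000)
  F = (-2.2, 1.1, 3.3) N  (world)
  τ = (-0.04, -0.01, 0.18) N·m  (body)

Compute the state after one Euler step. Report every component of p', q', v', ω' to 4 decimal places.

angular accel α = (1.4233, -0.7400, 1.4333)
ω' = ω + α·dt = (-0.5288, -1.3370, 1.5717)
q⊗(0,ω) = (-0.6000907, 0.4697369, 1.9071822, 0.2861726)
updated quaternion q' = (-0.5566, -0.8227, 0.0700, 0.0923)
a = F/m = (-0.7333, 0.3667, 1.1000)
p' = p + v·dt = (-1.7050, -2.3150, -0.2550)
v + (F/m)dt = (1.8633, 1.7183, -1.0450)

p' = (-1.7050, -2.3150, -0.2550)
q' = (-0.5566, -0.8227, 0.0700, 0.0923)
v' = (1.8633, 1.7183, -1.0450)
ω' = (-0.5288, -1.3370, 1.5717)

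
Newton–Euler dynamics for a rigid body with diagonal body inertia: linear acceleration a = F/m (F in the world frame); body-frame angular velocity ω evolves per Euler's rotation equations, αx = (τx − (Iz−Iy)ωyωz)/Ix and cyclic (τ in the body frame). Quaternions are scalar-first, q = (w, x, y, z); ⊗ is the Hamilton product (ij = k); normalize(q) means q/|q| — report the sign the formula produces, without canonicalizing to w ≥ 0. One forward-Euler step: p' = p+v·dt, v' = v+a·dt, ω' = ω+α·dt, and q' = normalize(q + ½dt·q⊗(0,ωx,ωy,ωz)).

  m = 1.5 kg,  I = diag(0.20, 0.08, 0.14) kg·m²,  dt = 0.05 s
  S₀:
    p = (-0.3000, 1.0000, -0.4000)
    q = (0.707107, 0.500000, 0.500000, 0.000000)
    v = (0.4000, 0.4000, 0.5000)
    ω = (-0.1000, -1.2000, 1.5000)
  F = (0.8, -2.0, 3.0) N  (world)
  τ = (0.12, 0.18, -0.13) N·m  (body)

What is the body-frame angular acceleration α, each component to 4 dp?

precession coupling ω×(Iω) = (-0.1080, -0.0090, -0.0144)
(τ − ω×Iω)/I = (1.1400, 2.3625, -0.8257)

α = (1.1400, 2.3625, -0.8257)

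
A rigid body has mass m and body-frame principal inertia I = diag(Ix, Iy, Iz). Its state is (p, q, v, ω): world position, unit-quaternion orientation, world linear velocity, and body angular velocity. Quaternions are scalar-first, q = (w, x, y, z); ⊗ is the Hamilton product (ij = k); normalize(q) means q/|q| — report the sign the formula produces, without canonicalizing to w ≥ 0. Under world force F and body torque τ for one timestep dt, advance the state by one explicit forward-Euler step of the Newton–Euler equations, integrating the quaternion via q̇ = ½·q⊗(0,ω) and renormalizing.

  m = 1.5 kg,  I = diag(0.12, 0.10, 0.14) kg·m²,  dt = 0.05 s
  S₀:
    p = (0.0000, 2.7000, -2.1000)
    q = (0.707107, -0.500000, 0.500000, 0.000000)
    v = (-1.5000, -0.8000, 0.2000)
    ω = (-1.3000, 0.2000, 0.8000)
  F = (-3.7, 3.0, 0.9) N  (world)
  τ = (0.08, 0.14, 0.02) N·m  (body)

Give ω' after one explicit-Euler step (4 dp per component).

ω' = (-1.2693, 0.2596, 0.8053)

precession coupling ω×(Iω) = (0.0064, 0.0208, 0.0052)
α = I⁻¹(τ − ω×Iω) = (0.6133, 1.1920, 0.1057)
new body rate ω' = (-1.2693, 0.2596, 0.8053)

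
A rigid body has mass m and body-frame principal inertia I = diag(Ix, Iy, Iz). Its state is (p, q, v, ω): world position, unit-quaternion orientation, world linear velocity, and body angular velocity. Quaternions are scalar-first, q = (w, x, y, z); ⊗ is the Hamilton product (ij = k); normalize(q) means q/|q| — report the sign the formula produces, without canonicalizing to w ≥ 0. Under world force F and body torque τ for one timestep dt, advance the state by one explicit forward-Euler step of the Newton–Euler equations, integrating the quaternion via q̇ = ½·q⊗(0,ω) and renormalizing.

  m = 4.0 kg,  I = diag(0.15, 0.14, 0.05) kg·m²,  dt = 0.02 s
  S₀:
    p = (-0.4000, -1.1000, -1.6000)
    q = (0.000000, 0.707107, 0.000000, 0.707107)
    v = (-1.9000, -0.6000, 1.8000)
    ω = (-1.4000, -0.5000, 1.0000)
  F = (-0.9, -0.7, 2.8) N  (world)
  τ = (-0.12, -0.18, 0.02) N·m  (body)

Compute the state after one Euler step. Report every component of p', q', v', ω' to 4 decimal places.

p' = (-0.4380, -1.1120, -1.5640)
q' = (0.0028, 0.7105, -0.0170, 0.7035)
v' = (-1.9045, -0.6035, 1.8140)
ω' = (-1.4220, -0.5057, 1.0108)

new position p' = (-0.4380, -1.1120, -1.5640)
v' = v + a·dt = (-1.9045, -0.6035, 1.8140)
ω×(Iω) gyroscopic = (0.0450, -0.1400, -0.0070)
(τ − ω×Iω)/I = (-1.1000, -0.2857, 0.5400)
ω + α·dt = (-1.4220, -0.5057, 1.0108)
q⊗(0,ω) = (0.2828428, 0.3535535, -1.6970568, -0.3535535)
q' = normalize(q + ½dt·q⊗(0,ω)) = (0.0028, 0.7105, -0.0170, 0.7035)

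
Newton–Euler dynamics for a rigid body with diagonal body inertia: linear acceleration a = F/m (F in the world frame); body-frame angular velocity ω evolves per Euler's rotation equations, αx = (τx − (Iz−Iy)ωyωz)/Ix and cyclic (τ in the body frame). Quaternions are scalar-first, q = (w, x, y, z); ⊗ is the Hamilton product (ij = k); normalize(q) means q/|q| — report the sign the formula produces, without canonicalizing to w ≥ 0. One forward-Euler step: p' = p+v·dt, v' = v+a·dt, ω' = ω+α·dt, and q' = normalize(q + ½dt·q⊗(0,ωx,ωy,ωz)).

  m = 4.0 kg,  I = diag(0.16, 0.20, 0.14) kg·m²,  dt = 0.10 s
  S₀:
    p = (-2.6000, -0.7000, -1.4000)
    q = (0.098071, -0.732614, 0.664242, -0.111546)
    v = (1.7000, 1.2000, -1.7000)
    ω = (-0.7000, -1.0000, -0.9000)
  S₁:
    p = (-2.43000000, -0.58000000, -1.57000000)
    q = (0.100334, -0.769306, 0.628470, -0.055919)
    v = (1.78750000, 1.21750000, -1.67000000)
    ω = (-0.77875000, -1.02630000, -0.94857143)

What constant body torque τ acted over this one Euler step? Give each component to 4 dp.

rate change Δω = (-0.07875000, -0.02630000, -0.04857143)
applied torque τ = (-0.1800, -0.0400, -0.0400)

τ = (-0.1800, -0.0400, -0.0400)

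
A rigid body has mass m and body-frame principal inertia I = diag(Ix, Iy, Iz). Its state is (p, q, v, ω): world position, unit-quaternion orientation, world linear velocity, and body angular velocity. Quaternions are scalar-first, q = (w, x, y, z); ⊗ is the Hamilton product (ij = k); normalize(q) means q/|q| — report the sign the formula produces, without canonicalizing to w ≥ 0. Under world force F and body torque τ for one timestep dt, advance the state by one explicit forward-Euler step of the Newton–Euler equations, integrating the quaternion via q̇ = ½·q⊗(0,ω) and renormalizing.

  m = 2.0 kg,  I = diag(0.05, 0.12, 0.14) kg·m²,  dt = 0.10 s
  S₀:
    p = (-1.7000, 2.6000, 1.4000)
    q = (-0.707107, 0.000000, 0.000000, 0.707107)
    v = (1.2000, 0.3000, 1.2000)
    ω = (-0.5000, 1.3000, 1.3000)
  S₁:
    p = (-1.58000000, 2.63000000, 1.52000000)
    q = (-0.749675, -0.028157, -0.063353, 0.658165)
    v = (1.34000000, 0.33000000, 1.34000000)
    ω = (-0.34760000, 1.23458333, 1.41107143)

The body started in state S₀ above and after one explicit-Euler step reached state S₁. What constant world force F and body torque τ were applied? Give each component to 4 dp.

rate change Δω = (0.15240000, -0.06541667, 0.11107143)
ω₀×(Iω₀) = (0.0338, 0.0585, -0.0455)
applied torque τ = (0.1100, -0.0200, 0.1100)
Δv = v₁−v₀ = (0.14000000, 0.03000000, 0.14000000)
F = m·Δv/dt = (2.8000, 0.6000, 2.8000)

F = (2.8000, 0.6000, 2.8000)
τ = (0.1100, -0.0200, 0.1100)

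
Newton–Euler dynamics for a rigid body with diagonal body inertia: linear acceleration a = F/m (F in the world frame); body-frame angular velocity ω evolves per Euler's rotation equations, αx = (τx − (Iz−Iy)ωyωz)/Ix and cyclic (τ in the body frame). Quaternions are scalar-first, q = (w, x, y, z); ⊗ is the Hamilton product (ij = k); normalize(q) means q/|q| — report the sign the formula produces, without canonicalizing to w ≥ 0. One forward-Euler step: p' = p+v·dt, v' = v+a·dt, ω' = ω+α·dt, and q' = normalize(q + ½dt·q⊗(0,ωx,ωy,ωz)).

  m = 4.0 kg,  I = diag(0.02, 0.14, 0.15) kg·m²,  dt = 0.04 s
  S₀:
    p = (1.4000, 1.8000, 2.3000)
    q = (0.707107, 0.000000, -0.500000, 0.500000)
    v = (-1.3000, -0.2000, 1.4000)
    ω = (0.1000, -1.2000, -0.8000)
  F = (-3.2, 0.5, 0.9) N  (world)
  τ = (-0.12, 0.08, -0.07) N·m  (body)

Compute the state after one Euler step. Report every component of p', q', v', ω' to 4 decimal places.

a = (-0.8000, 0.1250, 0.2250)
p + v·dt = (1.3480, 1.7920, 2.3560)
v + (F/m)dt = (-1.3320, -0.1950, 1.4090)
precession coupling ω×(Iω) = (0.0096, 0.0104, -0.0144)
(τ − ω×Iω)/I = (-6.4800, 0.4971, -0.3707)
ω' = ω + α·dt = (-0.1592, -1.1801, -0.8148)
2q̇ = q⊗(0,ω) = (-0.2000000, 1.0707107, -0.7985284, -0.5156856)
updated quaternion q' = (0.7028, 0.0214, -0.5158, 0.4895)

p' = (1.3480, 1.7920, 2.3560)
q' = (0.7028, 0.0214, -0.5158, 0.4895)
v' = (-1.3320, -0.1950, 1.4090)
ω' = (-0.1592, -1.1801, -0.8148)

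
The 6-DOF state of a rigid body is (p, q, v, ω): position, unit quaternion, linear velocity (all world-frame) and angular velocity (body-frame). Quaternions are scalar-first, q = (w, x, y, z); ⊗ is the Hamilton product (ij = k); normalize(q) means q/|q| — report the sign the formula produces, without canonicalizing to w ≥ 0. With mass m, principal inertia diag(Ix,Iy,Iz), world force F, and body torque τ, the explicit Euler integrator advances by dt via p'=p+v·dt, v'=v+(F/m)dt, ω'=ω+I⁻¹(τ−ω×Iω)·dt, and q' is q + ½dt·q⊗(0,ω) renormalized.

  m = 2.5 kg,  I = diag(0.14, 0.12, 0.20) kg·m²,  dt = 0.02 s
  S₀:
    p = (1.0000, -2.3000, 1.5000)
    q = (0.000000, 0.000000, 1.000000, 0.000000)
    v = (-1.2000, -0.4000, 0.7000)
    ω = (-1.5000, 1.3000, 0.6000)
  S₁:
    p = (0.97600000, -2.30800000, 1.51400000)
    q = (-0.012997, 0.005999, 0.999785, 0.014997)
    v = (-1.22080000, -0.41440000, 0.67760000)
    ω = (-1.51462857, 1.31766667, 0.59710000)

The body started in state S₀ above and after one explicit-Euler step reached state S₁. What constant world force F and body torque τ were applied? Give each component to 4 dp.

F = (-2.6000, -1.8000, -2.8000)
τ = (-0.0400, 0.1600, 0.0100)

v₁ − v₀ = (-0.02080000, -0.01440000, -0.02240000)
F = m·Δv/dt = (-2.6000, -1.8000, -2.8000)
rate change Δω = (-0.01462857, 0.01766667, -0.00290000)
τ = I·(Δω/dt) + ω₀×(Iω₀) = (-0.0400, 0.1600, 0.0100)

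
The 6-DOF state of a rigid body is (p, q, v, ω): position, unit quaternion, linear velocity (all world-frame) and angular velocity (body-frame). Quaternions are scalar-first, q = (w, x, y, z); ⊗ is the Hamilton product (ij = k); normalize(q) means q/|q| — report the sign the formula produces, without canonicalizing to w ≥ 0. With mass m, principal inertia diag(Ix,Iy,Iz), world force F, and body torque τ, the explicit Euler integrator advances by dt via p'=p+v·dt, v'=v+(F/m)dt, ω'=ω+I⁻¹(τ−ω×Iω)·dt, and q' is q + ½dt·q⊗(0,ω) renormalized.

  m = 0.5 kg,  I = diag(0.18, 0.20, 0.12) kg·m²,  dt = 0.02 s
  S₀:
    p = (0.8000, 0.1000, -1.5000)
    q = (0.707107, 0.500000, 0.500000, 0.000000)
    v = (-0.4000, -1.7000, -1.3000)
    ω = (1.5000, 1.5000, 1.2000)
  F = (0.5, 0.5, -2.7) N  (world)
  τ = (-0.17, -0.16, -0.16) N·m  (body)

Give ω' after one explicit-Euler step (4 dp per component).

ω' = (1.4971, 1.4732, 1.1658)

gyro term ω×Iω = (-0.1440, 0.1080, 0.0450)
angular accel α = (-0.1444, -1.3400, -1.7083)
ω' = ω + α·dt = (1.4971, 1.4732, 1.1658)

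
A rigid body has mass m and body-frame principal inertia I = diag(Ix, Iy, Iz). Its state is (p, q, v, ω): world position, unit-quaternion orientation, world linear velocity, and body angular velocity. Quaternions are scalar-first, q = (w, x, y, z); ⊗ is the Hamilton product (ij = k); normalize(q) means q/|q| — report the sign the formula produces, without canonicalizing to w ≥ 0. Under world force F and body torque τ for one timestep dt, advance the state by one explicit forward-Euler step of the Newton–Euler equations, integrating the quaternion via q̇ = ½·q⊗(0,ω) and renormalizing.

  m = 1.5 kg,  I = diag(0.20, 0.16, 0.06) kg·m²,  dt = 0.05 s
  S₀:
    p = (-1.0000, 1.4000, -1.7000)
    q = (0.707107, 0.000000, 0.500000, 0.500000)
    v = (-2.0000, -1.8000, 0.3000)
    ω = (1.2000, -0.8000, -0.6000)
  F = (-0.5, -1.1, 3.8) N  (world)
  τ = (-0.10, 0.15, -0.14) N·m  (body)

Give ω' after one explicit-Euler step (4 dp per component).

(τ − ω×Iω)/I = (-0.2600, 1.5675, -2.9733)
new body rate ω' = (1.1870, -0.7216, -0.7487)

ω' = (1.1870, -0.7216, -0.7487)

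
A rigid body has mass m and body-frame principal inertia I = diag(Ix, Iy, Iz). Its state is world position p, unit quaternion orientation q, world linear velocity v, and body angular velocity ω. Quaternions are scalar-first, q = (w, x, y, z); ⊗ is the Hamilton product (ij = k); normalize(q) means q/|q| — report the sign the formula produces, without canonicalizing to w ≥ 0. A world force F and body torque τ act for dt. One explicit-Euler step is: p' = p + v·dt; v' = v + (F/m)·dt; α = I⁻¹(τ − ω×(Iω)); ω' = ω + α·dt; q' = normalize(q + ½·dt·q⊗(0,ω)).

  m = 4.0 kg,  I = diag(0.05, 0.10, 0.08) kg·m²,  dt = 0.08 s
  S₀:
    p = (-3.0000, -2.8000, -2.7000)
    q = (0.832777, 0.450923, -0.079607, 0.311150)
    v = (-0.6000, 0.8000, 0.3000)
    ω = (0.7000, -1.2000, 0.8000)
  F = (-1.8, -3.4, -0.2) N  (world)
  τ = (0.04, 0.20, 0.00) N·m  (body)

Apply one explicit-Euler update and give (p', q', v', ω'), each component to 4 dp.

p' = (-3.0480, -2.7360, -2.6760)
q' = (0.8047, 0.4856, -0.1250, 0.3177)
v' = (-0.6360, 0.7320, 0.2960)
ω' = (0.7333, -1.0266, 0.8420)

a = F/m = (-0.4500, -0.8500, -0.0500)
p' = p + v·dt = (-3.0480, -2.7360, -2.6760)
new velocity v' = (-0.6360, 0.7320, 0.2960)
ω×(Iω) gyroscopic = (0.0192, -0.0168, -0.0420)
(τ − ω×Iω)/I = (0.4160, 2.1680, 0.5250)
ω' = ω + α·dt = (0.7333, -1.0266, 0.8420)
2q̇ = q⊗(0,ω) = (-0.6600945, 0.8926383, -1.1422658, 0.1808389)
q + ½dt·q⊗(0,ω), renormalized = (0.8047, 0.4856, -0.1250, 0.3177)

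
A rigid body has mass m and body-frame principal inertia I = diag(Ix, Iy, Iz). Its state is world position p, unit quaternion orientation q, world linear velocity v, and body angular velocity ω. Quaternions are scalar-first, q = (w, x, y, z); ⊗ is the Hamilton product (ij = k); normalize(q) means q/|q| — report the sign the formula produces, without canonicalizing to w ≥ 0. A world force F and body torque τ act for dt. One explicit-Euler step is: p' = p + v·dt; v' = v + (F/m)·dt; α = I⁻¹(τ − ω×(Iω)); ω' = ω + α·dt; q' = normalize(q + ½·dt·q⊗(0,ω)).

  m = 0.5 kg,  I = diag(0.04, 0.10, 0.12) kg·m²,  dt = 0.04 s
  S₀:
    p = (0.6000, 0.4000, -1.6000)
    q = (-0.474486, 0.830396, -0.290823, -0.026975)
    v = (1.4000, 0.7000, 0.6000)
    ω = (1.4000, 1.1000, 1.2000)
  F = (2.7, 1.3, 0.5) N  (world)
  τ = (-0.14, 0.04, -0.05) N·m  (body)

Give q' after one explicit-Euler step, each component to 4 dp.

Hamilton product q⊗(0,ω) = (-0.8102791, -0.9835955, -1.5561748, 0.7512046)
q' = normalize(q + ½dt·q⊗(0,ω)) = (-0.4902, 0.8100, -0.3217, -0.0119)

q' = (-0.4902, 0.8100, -0.3217, -0.0119)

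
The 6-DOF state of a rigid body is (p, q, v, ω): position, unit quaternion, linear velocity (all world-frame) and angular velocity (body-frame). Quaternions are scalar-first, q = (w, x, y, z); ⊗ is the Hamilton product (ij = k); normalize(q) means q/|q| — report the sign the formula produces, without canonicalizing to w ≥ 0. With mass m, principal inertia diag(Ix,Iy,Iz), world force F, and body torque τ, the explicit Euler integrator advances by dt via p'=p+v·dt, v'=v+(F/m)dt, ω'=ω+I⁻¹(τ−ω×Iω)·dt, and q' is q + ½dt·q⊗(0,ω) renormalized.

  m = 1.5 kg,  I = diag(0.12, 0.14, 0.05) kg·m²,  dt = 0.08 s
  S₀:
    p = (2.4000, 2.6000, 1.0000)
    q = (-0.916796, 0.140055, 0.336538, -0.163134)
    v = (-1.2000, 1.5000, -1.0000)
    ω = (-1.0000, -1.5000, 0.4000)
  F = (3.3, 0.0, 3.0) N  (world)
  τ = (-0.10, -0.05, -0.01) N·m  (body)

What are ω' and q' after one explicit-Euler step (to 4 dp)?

(τ − ω×Iω)/I = (-1.2833, -0.1571, -0.8000)
ω' = ω + α·dt = (-1.1027, -1.5126, 0.3360)
q⊗(0,ω) = (0.7101156, 0.8067102, 1.4823060, -0.2402629)
updated quaternion q' = (-0.8860, 0.1719, 0.3948, -0.1723)

ω' = (-1.1027, -1.5126, 0.3360)
q' = (-0.8860, 0.1719, 0.3948, -0.1723)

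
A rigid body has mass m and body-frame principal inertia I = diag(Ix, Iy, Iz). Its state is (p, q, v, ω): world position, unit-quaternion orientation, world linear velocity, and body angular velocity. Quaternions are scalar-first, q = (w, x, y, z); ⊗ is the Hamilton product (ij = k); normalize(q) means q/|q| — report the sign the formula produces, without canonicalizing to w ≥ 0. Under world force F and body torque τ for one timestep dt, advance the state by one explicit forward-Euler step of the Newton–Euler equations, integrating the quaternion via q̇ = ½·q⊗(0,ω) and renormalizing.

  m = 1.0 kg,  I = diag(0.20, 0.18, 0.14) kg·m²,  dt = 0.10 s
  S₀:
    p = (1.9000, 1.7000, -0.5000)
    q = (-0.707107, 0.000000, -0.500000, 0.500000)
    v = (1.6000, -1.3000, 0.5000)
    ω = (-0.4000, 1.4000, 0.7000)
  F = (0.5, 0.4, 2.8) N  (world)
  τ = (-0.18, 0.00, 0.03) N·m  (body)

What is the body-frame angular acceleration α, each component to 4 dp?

precession coupling ω×(Iω) = (-0.0392, -0.0168, 0.0112)
angular accel α = (-0.7040, 0.0933, 0.1343)

α = (-0.7040, 0.0933, 0.1343)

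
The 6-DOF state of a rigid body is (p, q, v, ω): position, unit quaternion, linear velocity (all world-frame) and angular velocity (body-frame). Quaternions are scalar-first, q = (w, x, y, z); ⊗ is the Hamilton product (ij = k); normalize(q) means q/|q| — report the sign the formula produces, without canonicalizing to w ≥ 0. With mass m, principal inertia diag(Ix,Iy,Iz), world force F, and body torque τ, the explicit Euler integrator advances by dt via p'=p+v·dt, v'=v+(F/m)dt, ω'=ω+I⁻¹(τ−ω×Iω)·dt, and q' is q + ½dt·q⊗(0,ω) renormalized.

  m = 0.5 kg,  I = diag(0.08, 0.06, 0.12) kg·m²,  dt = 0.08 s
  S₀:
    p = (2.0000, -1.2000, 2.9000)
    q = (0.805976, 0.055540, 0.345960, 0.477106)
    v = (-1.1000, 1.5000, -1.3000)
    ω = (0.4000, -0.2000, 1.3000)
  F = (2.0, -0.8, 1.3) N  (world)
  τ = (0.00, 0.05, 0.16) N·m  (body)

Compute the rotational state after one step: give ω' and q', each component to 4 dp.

(τ − ω×Iω)/I = (0.1950, 1.1800, 1.3200)
new body rate ω' = (0.4156, -0.1056, 1.4056)
Hamilton product q⊗(0,ω) = (-0.5732618, 0.8675596, -0.0425548, 0.8982768)
q + ½dt·q⊗(0,ω), renormalized = (0.7819, 0.0901, 0.3437, 0.5123)

ω' = (0.4156, -0.1056, 1.4056)
q' = (0.7819, 0.0901, 0.3437, 0.5123)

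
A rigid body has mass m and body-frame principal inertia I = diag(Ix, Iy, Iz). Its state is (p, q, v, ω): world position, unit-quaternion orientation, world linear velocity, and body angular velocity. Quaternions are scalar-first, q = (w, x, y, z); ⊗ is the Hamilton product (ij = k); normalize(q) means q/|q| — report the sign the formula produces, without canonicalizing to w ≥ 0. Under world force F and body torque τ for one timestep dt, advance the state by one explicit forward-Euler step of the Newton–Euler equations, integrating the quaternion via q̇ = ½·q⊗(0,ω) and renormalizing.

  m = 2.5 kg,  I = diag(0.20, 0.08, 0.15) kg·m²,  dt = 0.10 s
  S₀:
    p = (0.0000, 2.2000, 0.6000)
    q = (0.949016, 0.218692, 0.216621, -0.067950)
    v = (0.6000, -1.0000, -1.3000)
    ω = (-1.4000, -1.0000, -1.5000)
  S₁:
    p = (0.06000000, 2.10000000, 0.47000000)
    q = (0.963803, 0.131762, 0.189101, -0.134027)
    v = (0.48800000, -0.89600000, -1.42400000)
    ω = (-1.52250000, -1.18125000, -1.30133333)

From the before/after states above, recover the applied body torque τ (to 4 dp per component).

τ = (-0.1400, -0.0400, 0.1300)

rate change Δω = (-0.12250000, -0.18125000, 0.19866667)
precession coupling = (0.1050, 0.1050, -0.1680)
I·α + gyro = (-0.1400, -0.0400, 0.1300)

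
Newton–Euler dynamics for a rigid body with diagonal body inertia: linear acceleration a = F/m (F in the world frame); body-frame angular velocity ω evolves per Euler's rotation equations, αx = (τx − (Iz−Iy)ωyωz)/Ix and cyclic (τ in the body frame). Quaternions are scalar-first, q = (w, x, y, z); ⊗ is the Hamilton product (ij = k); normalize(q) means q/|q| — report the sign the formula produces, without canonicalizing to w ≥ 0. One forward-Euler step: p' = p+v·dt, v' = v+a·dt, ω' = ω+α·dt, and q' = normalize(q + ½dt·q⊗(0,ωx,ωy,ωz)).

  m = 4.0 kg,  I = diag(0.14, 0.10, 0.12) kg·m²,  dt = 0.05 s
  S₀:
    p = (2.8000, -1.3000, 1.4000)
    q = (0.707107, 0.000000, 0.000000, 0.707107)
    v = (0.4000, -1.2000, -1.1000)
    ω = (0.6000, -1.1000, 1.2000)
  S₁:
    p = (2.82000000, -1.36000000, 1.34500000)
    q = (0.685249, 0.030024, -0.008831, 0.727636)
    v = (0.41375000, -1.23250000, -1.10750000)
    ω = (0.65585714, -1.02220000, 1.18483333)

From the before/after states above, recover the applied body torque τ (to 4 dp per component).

τ = (0.1300, 0.1700, -0.0100)

ω₁ − ω₀ = (0.05585714, 0.07780000, -0.01516667)
τ = I·(Δω/dt) + ω₀×(Iω₀) = (0.1300, 0.1700, -0.0100)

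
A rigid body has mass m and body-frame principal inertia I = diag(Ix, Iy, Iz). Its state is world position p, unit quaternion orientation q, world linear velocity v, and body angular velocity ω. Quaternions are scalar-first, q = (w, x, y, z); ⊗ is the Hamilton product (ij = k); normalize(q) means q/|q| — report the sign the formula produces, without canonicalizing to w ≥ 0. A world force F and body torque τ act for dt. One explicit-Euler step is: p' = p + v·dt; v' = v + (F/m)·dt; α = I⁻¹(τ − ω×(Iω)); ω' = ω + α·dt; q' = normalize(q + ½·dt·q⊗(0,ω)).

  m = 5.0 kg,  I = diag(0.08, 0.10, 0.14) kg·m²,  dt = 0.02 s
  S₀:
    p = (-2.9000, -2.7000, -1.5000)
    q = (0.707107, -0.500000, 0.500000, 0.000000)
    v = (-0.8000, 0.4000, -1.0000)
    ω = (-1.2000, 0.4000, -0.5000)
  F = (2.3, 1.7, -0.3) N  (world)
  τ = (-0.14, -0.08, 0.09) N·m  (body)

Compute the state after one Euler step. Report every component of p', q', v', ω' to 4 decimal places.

p' = (-2.9160, -2.6920, -1.5200)
q' = (0.6990, -0.5109, 0.5003, 0.0005)
v' = (-0.7908, 0.4068, -1.0012)
ω' = (-1.2330, 0.3912, -0.4858)

linear accel F/m = (0.4600, 0.3400, -0.0600)
new position p' = (-2.9160, -2.6920, -1.5200)
new velocity v' = (-0.7908, 0.4068, -1.0012)
ω×(Iω) gyroscopic = (-0.0080, -0.0360, -0.0096)
α = I⁻¹(τ − ω×Iω) = (-1.6500, -0.4400, 0.7114)
new body rate ω' = (-1.2330, 0.3912, -0.4858)
2q̇ = q⊗(0,ω) = (-0.8000000, -1.0985284, 0.0328428, 0.0464465)
q + ½dt·q⊗(0,ω), renormalized = (0.6990, -0.5109, 0.5003, 0.0005)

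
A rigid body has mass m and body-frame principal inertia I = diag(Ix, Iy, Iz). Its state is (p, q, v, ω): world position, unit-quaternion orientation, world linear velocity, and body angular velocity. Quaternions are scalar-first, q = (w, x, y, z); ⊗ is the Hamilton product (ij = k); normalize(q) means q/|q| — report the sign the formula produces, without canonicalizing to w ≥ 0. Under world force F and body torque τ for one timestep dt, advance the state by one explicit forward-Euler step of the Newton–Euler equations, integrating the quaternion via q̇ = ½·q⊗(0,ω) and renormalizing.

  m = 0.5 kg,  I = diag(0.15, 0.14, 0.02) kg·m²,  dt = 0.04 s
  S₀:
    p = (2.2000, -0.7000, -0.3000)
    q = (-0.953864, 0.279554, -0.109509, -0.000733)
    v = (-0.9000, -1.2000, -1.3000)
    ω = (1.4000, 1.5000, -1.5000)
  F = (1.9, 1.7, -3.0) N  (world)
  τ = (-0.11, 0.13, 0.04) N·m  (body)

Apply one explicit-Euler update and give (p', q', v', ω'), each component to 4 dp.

p' = (2.1640, -0.7480, -0.3520)
q' = (-0.9572, 0.2558, -0.1296, 0.0393)
v' = (-0.7480, -1.0640, -1.5400)
ω' = (1.2987, 1.6151, -1.3780)

α = I⁻¹(τ − ω×Iω) = (-2.5333, 2.8786, 3.0500)
new body rate ω' = (1.2987, 1.6151, -1.3780)
2q̇ = q⊗(0,ω) = (-0.2282116, -1.1700466, -1.0124912, 2.0034396)
updated quaternion q' = (-0.9572, 0.2558, -0.1296, 0.0393)
a = F/m = (3.8000, 3.4000, -6.0000)
p + v·dt = (2.1640, -0.7480, -0.3520)
v + (F/m)dt = (-0.7480, -1.0640, -1.5400)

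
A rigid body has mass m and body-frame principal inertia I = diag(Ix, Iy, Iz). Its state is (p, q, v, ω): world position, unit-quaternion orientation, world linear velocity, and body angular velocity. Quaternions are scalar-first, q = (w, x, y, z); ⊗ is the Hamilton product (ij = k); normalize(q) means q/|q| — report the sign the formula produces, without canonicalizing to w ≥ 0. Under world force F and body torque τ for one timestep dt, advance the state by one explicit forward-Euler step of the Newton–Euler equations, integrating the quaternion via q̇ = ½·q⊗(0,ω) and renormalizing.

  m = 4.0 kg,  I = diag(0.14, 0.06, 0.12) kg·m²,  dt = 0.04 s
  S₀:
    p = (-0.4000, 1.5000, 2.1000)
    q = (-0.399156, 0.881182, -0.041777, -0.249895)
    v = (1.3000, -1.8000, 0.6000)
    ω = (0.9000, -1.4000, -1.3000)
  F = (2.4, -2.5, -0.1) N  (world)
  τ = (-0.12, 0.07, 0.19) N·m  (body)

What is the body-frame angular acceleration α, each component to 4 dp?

gyro term ω×Iω = (0.1092, -0.0234, 0.1008)
(τ − ω×Iω)/I = (-1.6371, 1.5567, 0.7433)

α = (-1.6371, 1.5567, 0.7433)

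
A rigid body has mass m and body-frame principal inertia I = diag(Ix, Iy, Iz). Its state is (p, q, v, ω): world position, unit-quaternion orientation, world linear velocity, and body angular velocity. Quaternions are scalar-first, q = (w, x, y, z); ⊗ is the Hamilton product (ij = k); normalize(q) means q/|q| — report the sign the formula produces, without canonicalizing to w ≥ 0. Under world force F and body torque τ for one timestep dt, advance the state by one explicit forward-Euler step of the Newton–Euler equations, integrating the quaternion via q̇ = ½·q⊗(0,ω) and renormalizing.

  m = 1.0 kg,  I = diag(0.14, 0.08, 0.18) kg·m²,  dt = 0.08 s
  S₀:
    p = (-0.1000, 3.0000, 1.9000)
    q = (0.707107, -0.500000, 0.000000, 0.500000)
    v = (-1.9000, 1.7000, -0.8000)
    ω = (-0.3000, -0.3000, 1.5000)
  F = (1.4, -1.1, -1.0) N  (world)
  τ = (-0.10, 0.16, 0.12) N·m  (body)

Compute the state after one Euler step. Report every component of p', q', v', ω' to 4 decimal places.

precession coupling ω×(Iω) = (-0.0450, 0.0180, -0.0054)
(τ − ω×Iω)/I = (-0.3929, 1.7750, 0.6967)
ω + α·dt = (-0.3314, -0.1580, 1.5557)
q⊗(0,ω) = (-0.9000000, -0.0621321, 0.3878679, 1.2106605)
q + ½dt·q⊗(0,ω), renormalized = (0.6698, -0.5015, 0.0155, 0.5474)
p + v·dt = (-0.2520, 3.1360, 1.8360)
v' = v + a·dt = (-1.7880, 1.6120, -0.8800)

p' = (-0.2520, 3.1360, 1.8360)
q' = (0.6698, -0.5015, 0.0155, 0.5474)
v' = (-1.7880, 1.6120, -0.8800)
ω' = (-0.3314, -0.1580, 1.5557)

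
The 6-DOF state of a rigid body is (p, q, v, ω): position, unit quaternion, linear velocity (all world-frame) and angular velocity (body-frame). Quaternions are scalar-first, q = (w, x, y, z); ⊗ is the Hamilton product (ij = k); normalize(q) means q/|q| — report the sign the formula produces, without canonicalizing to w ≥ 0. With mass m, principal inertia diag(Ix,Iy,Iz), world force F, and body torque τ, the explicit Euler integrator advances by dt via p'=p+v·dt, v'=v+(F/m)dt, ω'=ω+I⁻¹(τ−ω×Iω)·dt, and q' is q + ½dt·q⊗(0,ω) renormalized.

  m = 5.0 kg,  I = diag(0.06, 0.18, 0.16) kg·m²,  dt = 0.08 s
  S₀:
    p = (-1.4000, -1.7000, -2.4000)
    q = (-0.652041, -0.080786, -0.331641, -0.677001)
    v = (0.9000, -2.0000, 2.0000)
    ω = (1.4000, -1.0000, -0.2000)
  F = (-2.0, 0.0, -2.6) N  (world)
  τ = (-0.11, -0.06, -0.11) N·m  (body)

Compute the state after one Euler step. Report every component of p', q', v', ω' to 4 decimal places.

p' = (-1.3280, -1.8600, -2.2400)
q' = (-0.6646, -0.1414, -0.3433, -0.6484)
v' = (0.8680, -2.0000, 1.9584)
ω' = (1.2587, -1.0391, -0.1710)

a = F/m = (-0.4000, 0.0000, -0.5200)
p + v·dt = (-1.3280, -1.8600, -2.2400)
v + (F/m)dt = (0.8680, -2.0000, 1.9584)
precession coupling ω×(Iω) = (-0.0040, 0.0280, -0.1680)
(τ − ω×Iω)/I = (-1.7667, -0.4889, 0.3625)
ω' = ω + α·dt = (1.2587, -1.0391, -0.1710)
Hamilton product q⊗(0,ω) = (-0.3539408, -1.5235302, -0.3119176, 0.6754916)
updated quaternion q' = (-0.6646, -0.1414, -0.3433, -0.6484)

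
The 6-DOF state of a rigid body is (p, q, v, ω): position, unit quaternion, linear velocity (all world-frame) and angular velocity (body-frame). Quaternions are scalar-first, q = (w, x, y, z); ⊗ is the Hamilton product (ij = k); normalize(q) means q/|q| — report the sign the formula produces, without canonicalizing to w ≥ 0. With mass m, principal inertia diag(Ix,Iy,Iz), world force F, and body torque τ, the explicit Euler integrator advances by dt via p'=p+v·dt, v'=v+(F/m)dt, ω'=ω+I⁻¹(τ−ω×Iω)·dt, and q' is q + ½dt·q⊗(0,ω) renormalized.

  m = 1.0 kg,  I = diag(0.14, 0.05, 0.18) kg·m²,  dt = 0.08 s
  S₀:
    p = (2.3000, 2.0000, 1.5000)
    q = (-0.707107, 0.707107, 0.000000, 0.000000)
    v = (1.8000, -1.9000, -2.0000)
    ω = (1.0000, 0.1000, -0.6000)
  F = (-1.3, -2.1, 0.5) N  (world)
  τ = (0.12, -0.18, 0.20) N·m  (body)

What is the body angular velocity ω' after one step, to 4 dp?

precession coupling ω×(Iω) = (-0.0078, 0.0240, -0.0090)
(τ − ω×Iω)/I = (0.9129, -4.0800, 1.1611)
new body rate ω' = (1.0730, -0.2264, -0.5071)

ω' = (1.0730, -0.2264, -0.5071)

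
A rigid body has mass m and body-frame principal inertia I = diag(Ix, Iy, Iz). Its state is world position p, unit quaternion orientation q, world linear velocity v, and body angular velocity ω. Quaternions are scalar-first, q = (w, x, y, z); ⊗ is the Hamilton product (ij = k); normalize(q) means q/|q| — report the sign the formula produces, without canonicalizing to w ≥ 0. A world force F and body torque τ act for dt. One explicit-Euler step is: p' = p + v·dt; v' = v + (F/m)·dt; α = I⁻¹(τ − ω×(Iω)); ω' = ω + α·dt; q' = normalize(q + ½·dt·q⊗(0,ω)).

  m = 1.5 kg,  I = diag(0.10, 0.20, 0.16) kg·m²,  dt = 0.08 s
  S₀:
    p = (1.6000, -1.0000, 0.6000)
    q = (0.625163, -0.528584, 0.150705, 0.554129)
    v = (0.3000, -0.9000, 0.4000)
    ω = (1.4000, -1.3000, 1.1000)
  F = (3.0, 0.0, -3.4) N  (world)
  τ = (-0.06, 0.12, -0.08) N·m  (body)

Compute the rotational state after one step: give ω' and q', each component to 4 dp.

angular accel α = (-1.1720, 1.0620, 0.6375)
ω + α·dt = (1.3062, -1.2150, 1.1510)
q⊗(0,ω) = (0.3263922, 1.7613714, 0.5445111, 1.1638515)
q + ½dt·q⊗(0,ω), renormalized = (0.6358, -0.4564, 0.1718, 0.5984)

ω' = (1.3062, -1.2150, 1.1510)
q' = (0.6358, -0.4564, 0.1718, 0.5984)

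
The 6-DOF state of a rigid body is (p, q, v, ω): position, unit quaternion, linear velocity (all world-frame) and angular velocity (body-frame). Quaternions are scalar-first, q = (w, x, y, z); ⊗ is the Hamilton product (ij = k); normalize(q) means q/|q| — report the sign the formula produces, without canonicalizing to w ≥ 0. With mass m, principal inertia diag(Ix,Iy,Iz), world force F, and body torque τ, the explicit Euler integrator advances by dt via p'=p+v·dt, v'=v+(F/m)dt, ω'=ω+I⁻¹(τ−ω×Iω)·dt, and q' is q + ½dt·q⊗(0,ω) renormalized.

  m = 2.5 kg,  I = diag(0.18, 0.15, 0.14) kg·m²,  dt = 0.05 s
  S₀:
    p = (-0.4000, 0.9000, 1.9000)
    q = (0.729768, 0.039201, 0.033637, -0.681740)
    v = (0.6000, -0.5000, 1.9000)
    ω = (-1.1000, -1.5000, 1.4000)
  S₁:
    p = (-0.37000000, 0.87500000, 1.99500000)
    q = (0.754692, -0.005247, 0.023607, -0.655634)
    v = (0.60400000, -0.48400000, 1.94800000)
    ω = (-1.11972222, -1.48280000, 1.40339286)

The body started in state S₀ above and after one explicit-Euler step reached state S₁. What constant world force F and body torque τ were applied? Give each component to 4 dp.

v₁ − v₀ = (0.00400000, 0.01600000, 0.04800000)
applied force F = (0.2000, 0.8000, 2.4000)
rate change Δω = (-0.01972222, 0.01720000, 0.00339286)
τ = I·(Δω/dt) + ω₀×(Iω₀) = (-0.0500, -0.0100, -0.0400)

F = (0.2000, 0.8000, 2.4000)
τ = (-0.0500, -0.0100, -0.0400)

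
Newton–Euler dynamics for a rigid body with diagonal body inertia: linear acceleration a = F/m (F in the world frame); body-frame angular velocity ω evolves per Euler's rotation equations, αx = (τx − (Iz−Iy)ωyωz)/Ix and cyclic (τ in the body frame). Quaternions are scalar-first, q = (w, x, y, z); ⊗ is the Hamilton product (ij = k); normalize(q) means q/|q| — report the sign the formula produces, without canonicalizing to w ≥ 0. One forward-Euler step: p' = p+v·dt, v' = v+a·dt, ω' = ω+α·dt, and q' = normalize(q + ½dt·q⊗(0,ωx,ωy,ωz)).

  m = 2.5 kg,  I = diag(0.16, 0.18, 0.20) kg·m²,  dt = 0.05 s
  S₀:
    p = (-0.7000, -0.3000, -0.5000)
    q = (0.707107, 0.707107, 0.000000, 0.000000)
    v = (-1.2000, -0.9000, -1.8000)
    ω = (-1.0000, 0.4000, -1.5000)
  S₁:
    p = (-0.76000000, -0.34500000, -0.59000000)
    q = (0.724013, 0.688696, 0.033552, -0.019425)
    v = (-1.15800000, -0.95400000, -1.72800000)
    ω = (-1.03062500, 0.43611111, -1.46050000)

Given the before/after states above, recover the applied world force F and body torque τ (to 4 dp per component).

F = (2.1000, -2.7000, 3.6000)
τ = (-0.1100, 0.0700, 0.1500)

velocity change Δv = (0.04200000, -0.05400000, 0.07200000)
F = m·Δv/dt = (2.1000, -2.7000, 3.6000)
rate change Δω = (-0.03062500, 0.03611111, 0.03950000)
τ = I·(Δω/dt) + ω₀×(Iω₀) = (-0.1100, 0.0700, 0.1500)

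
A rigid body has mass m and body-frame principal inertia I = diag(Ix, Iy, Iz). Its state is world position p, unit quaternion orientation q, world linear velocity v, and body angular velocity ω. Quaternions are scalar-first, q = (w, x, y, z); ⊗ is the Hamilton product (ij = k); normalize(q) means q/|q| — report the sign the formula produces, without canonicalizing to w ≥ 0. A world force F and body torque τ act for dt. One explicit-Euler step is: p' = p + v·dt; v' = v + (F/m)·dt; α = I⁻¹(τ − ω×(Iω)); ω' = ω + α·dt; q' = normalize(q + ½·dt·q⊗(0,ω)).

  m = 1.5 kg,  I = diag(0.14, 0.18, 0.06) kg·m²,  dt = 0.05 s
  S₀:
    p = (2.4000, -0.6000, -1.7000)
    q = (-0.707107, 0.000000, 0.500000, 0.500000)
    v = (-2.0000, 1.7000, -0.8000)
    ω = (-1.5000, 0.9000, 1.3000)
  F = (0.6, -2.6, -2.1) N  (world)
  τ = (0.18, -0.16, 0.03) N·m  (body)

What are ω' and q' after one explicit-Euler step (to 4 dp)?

gyro term ω×Iω = (-0.1404, -0.1560, -0.0540)
(τ − ω×Iω)/I = (2.2886, -0.0222, 1.4000)
ω' = ω + α·dt = (-1.3856, 0.8989, 1.3700)
q⊗(0,ω) = (-1.1000000, 1.2606605, -1.3863963, -0.1692391)
updated quaternion q' = (-0.7335, 0.0315, 0.4647, 0.4950)

ω' = (-1.3856, 0.8989, 1.3700)
q' = (-0.7335, 0.0315, 0.4647, 0.4950)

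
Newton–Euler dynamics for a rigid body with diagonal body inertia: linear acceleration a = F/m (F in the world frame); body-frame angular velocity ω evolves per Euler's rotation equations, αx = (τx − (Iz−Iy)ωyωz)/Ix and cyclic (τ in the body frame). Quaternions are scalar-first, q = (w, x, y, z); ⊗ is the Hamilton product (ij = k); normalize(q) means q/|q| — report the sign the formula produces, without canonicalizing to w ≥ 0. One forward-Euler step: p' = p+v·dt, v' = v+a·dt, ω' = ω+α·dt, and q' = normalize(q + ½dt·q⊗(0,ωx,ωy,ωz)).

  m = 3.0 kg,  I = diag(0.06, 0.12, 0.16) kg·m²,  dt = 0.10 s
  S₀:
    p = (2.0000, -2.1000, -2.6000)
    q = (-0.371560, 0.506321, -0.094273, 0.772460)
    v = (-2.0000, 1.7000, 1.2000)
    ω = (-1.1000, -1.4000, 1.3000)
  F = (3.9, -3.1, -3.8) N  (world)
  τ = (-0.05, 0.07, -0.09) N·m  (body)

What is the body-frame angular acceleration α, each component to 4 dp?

α = (0.3800, -0.6083, -1.1400)

ω×(Iω) gyroscopic = (-0.0728, 0.1430, 0.0924)
α = I⁻¹(τ − ω×Iω) = (0.3800, -0.6083, -1.1400)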